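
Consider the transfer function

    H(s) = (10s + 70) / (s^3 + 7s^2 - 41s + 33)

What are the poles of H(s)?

s = -11, 1, 3

The poles are the roots of the denominator s^3 + 7s^2 - 41s + 33 = 0.
Trying s = -11: the polynomial evaluates to 0, so (s + 11) is a factor.
Dividing out leaves s^2 - 4s + 3 = 0.
Factoring the quadratic: (s - 1)(s - 3) = 0.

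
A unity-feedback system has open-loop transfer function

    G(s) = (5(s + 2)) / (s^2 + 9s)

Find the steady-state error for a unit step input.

G(s) has one pole at the origin.
This is a Type 1 system; for a step input the steady-state error is zero.

e_ss = 0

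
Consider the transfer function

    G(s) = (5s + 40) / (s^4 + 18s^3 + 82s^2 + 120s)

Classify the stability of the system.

marginally stable

The denominator s^4 + 18s^3 + 82s^2 + 120s factors as s(s^2 + 6s + 10)(s + 12), giving poles at s = 0, -3 ± j, -12.
Since the simple pole(s) at s = 0 lie on the jω-axis with none in the right half-plane, the system is marginally stable.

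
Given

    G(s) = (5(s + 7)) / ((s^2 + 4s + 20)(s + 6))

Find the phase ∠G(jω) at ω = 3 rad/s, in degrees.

At s = j3: numerator = 35 + j15, denominator = 30 + j105.
∠G = ∠num − ∠den = 23.199° − (74.055°) = -50.86°.

∠G(j3) ≈ -50.86°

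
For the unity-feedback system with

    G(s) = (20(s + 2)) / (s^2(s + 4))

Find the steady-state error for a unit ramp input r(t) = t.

G(s) has 2 poles at the origin.
This is a Type 2 system; for a ramp input the steady-state error is zero.

e_ss = 0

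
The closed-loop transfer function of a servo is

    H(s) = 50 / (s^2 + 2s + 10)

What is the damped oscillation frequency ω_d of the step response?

Comparing s^2 + 2s + 10 to s^2 + 2ζωₙs + ωₙ²: ωₙ = √10 ≈ 3.162 rad/s and ζ = 2/(2·√10) ≈ 0.3162.
ζωₙ = 2/2 = 1, so ω_d = ωₙ√(1−ζ²) = √(ωₙ² − (ζωₙ)²) = √(10 − 1²) = √9 = 3 rad/s.

ω_d = 3 rad/s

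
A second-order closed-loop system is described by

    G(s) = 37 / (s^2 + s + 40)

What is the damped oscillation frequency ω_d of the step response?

Comparing s^2 + s + 40 to s^2 + 2ζωₙs + ωₙ²: ωₙ = √40 ≈ 6.325 rad/s and ζ = 1/(2·√40) ≈ 0.07906.
ζωₙ = 1/2 = 0.5, so ω_d = ωₙ√(1−ζ²) = √(ωₙ² − (ζωₙ)²) = √(40 − 0.5²) = √39.75 ≈ 6.305 rad/s.

ω_d ≈ 6.305 rad/s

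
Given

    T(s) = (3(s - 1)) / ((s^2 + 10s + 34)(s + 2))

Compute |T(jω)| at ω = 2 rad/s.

|T(j2)| ≈ 0.06578

Substitute s = j2: numerator = -3 + j6, denominator = 20 + j100.
|T(j2)| = |-3 + j6| / |20 + j100| = 6.7082 / 101.98 ≈ 0.06578.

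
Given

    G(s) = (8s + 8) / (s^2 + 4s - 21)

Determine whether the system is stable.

The denominator s^2 + 4s - 21 factors as (s - 3)(s + 7), giving poles at s = 3, -7.
Since the pole(s) at s = 3 lie in the right half-plane, the system is unstable.

unstable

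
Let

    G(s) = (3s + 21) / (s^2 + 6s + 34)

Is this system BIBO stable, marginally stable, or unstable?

The denominator s^2 + 6s + 34 factors as (s^2 + 6s + 34), giving poles at s = -3 + 5j, -3 - 5j.
Since all poles lie strictly in the left half-plane, the system is stable.

stable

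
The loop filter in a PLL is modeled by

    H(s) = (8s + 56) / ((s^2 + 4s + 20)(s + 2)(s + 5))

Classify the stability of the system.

stable

The poles can be read from the denominator factors: s = -2 + 4j, -2 - 4j, -2, -5.
Since all poles lie strictly in the left half-plane, the system is stable.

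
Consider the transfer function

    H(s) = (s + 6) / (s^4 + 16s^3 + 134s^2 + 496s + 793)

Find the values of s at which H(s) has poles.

The poles are the roots of the denominator s^4 + 16s^3 + 134s^2 + 496s + 793 = 0.
No real roots exist; factor into two real quadratics: (s^2 + 10s + 61)(s^2 + 6s + 13) = 0.
Each quadratic gives a conjugate pair via the quadratic formula.

s = -5 + 6j, -5 - 6j, -3 + 2j, -3 - 2j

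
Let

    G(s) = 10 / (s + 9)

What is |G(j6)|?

|G(j6)| ≈ 0.9245

Substitute s = j6: numerator = 10, denominator = 9 + j6.
|G(j6)| = |10| / |9 + j6| = 10 / 10.817 ≈ 0.9245.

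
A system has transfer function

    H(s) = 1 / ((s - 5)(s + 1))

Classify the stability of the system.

unstable

The poles can be read from the denominator factors: s = 5, -1.
Since the pole(s) at s = 5 lie in the right half-plane, the system is unstable.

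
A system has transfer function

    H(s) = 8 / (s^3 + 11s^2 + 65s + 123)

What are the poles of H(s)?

The poles are the roots of the denominator s^3 + 11s^2 + 65s + 123 = 0.
Trying s = -3: the polynomial evaluates to 0, so (s + 3) is a factor.
Dividing out leaves s^2 + 8s + 41 = 0.
The quadratic formula then gives s = -4 ± 5j.

s = -4 + 5j, -4 - 5j, -3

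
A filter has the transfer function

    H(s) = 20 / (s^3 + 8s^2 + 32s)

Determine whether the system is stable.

The denominator s^3 + 8s^2 + 32s factors as s(s^2 + 8s + 32), giving poles at s = 0, -4 ± 4j.
Since the simple pole(s) at s = 0 lie on the jω-axis with none in the right half-plane, the system is marginally stable.

marginally stable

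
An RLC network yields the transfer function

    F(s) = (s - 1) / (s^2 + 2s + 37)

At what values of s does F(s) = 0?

s = 1

Set the numerator to zero: s - 1 = 0.
So s = 1.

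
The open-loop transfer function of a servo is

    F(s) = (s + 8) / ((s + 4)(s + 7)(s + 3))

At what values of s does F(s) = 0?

s = -8

Set the numerator to zero: s + 8 = 0.
So s = -8.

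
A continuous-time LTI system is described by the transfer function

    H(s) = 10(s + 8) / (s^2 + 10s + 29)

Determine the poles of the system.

The poles are the roots of the denominator s^2 + 10s + 29 = 0.
Using the quadratic formula: s = (-10 ± √(-16))/2 = -5 ± 2j.

s = -5 + 2j, -5 - 2j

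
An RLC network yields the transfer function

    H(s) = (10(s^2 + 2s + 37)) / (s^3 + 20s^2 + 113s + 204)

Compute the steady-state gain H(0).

Set s = 0: H(0) = (370) / (204) = 185/102.

H(0) = 185/102 ≈ 1.814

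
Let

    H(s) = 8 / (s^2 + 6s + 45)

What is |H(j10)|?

|H(j10)| ≈ 0.09829

Substitute s = j10: numerator = 8, denominator = -55 + j60.
|H(j10)| = |8| / |-55 + j60| = 8 / 81.394 ≈ 0.09829.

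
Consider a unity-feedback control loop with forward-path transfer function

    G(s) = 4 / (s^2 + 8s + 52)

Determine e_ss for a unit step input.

G(s) has no poles at the origin.
This is a Type 0 system. Kp = lim_{s→0} G(s) = 4/52 = 1/13.
e_ss = 1/(1 + Kp) = 1/(1 + 1/13) = 13/14 ≈ 0.9286.

e_ss = 0.9286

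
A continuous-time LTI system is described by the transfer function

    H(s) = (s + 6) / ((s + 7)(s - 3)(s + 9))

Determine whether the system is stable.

unstable

The poles can be read from the denominator factors: s = -7, 3, -9.
Since the pole(s) at s = 3 lie in the right half-plane, the system is unstable.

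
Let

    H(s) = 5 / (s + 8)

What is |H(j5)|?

|H(j5)| ≈ 0.5300

Substitute s = j5: numerator = 5, denominator = 8 + j5.
|H(j5)| = |5| / |8 + j5| = 5 / 9.4340 ≈ 0.5300.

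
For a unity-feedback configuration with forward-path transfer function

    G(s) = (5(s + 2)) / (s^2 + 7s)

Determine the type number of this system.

Type 1

The denominator has 1 factor of s at the origin (free integrator), so this is a Type 1 system.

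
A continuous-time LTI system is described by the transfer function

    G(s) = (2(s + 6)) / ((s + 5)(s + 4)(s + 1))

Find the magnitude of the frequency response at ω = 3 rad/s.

Substitute s = j3: numerator = 12 + j6, denominator = -70 + j60.
|G(j3)| = |12 + j6| / |-70 + j60| = 13.416 / 92.195 ≈ 0.1455.

|G(j3)| ≈ 0.1455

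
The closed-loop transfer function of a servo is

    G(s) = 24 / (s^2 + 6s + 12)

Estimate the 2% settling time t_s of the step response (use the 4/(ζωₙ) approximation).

t_s ≈ 1.333 s

Comparing s^2 + 6s + 12 to s^2 + 2ζωₙs + ωₙ²: ωₙ = √12 ≈ 3.464 rad/s and ζ = 6/(2·√12) ≈ 0.8660.
ζωₙ = 6/2 = 3, so t_s ≈ 4/(ζωₙ) = 4/3 ≈ 1.333 s.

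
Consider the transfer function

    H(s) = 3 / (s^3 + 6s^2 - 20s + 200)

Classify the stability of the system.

unstable

The denominator s^3 + 6s^2 - 20s + 200 factors as (s + 10)(s^2 - 4s + 20), giving poles at s = -10, 2 + 4j, 2 - 4j.
Since the pole(s) at s = 2 + 4j, 2 - 4j lie in the right half-plane, the system is unstable.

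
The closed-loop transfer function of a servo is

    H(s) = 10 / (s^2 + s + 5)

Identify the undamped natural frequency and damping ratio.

Compare the denominator to the standard form s^2 + 2ζωₙs + ωₙ².
ωₙ² = 5, so ωₙ = √5 ≈ 2.236 rad/s.
2ζωₙ = 1, so ζ = 1/(2·√5) ≈ 0.2236.
With ζ = 0.2236 the response is underdamped.

ωₙ ≈ 2.236 rad/s, ζ ≈ 0.2236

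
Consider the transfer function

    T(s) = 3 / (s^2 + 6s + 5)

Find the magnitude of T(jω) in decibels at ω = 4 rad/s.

Substitute s = j4: numerator = 3, denominator = -11 + j24.
|T(j4)| = |3| / |-11 + j24| = 3 / 26.401 ≈ 0.1136.
In decibels: 20·log₁₀(0.1136) ≈ -18.9 dB.

|T(j4)|_dB ≈ -18.9 dB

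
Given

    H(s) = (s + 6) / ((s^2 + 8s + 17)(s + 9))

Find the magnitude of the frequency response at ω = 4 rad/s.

Substitute s = j4: numerator = 6 + j4, denominator = -119 + j292.
|H(j4)| = |6 + j4| / |-119 + j292| = 7.2111 / 315.32 ≈ 0.02287.

|H(j4)| ≈ 0.02287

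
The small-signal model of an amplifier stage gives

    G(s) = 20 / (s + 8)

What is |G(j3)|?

Substitute s = j3: numerator = 20, denominator = 8 + j3.
|G(j3)| = |20| / |8 + j3| = 20 / 8.5440 ≈ 2.341.

|G(j3)| ≈ 2.341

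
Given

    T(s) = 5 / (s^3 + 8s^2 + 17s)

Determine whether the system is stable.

marginally stable

The denominator s^3 + 8s^2 + 17s factors as s(s^2 + 8s + 17), giving poles at s = 0, -4 ± j.
Since the simple pole(s) at s = 0 lie on the jω-axis with none in the right half-plane, the system is marginally stable.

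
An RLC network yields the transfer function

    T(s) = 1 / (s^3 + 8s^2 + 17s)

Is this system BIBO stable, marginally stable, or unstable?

marginally stable

The denominator s^3 + 8s^2 + 17s factors as s(s^2 + 8s + 17), giving poles at s = 0, -4 + j, -4 - j.
Since the simple pole(s) at s = 0 lie on the jω-axis with none in the right half-plane, the system is marginally stable.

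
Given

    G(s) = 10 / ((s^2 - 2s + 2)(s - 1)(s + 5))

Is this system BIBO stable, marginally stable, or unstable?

The poles can be read from the denominator factors: s = 1 ± j, 1, -5.
Since the pole(s) at s = 1 + j, 1 - j, 1 lie in the right half-plane, the system is unstable.

unstable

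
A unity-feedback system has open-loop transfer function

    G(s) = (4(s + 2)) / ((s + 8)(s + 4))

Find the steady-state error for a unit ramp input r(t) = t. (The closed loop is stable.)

G(s) has no poles at the origin.
This is a Type 0 system; Kv = lim_{s→0} s·G(s) = 0, so the steady-state error for a ramp input is infinite.

e_ss = ∞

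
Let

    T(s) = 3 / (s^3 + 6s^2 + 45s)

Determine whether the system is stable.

marginally stable

The denominator s^3 + 6s^2 + 45s factors as s(s^2 + 6s + 45), giving poles at s = 0, -3 ± 6j.
Since the simple pole(s) at s = 0 lie on the jω-axis with none in the right half-plane, the system is marginally stable.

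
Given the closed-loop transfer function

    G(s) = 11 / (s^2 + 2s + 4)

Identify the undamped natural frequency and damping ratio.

Compare the denominator to the standard form s^2 + 2ζωₙs + ωₙ².
ωₙ² = 4, so ωₙ = 2 rad/s.
2ζωₙ = 2, so ζ = 2/(2·2) = 0.5.
With ζ = 0.5 the response is underdamped.

ωₙ = 2 rad/s, ζ = 0.5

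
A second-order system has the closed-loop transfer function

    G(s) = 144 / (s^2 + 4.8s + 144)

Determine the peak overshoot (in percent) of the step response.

%OS ≈ 52.7%

Comparing s^2 + 4.8s + 144 to s^2 + 2ζωₙs + ωₙ²: ωₙ = 12 rad/s and ζ = 4.8/(2·12) = 0.2.
%OS = 100·exp(−πζ/√(1−ζ²)) = 100·exp(−π·0.2/√(1−0.2²)) ≈ 52.7%.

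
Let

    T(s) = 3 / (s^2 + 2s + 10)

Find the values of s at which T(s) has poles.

s = -1 + 3j, -1 - 3j

The poles are the roots of the denominator s^2 + 2s + 10 = 0.
Using the quadratic formula: s = (-2 ± √(-36))/2 = -1 ± 3j.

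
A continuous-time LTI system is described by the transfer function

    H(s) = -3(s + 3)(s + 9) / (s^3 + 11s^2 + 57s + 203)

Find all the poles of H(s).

s = -7, -2 ± 5j

The poles are the roots of the denominator s^3 + 11s^2 + 57s + 203 = 0.
Trying s = -7: the polynomial evaluates to 0, so (s + 7) is a factor.
Dividing out leaves s^2 + 4s + 29 = 0.
The quadratic formula then gives s = -2 ± 5j.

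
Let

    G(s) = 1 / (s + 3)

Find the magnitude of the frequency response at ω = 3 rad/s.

|G(j3)| ≈ 0.2357

Substitute s = j3: numerator = 1, denominator = 3 + j3.
|G(j3)| = |1| / |3 + j3| = 1 / 4.2426 ≈ 0.2357.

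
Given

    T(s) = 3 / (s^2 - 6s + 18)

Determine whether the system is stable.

unstable

The denominator s^2 - 6s + 18 factors as (s^2 - 6s + 18), giving poles at s = 3 + 3j, 3 - 3j.
Since the pole(s) at s = 3 + 3j, 3 - 3j lie in the right half-plane, the system is unstable.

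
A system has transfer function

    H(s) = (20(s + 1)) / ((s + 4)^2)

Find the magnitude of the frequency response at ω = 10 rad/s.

Substitute s = j10: numerator = 20 + j200, denominator = -84 + j80.
|H(j10)| = |20 + j200| / |-84 + j80| = 201.00 / 116 ≈ 1.733.

|H(j10)| ≈ 1.733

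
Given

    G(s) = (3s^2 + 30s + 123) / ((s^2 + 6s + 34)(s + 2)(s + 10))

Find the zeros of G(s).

Set the numerator to zero: 3s^2 + 30s + 123 = 0, i.e. 3·(s^2 + 10s + 41) = 0.
Factoring: (s^2 + 10s + 41) = 0.

s = -5 ± 4j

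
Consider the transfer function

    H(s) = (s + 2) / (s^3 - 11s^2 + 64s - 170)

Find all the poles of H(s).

s = 3 + 5j, 3 - 5j, 5

The poles are the roots of the denominator s^3 - 11s^2 + 64s - 170 = 0.
Trying s = 5: the polynomial evaluates to 0, so (s - 5) is a factor.
Dividing out leaves s^2 - 6s + 34 = 0.
The quadratic formula then gives s = 3 ± 5j.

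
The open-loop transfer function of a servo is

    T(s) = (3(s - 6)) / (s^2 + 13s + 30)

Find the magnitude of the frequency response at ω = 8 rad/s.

|T(j8)| ≈ 0.2742

Substitute s = j8: numerator = -18 + j24, denominator = -34 + j104.
|T(j8)| = |-18 + j24| / |-34 + j104| = 30 / 109.42 ≈ 0.2742.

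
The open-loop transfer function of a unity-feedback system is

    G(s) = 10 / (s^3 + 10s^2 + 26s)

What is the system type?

Type 1

Factor s from the denominator: s^3 + 10s^2 + 26s = s·(s^2 + 10s + 26).
There is 1 pole at the origin, so the system is Type 1.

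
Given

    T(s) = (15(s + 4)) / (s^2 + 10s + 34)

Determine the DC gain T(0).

T(0) = 30/17 ≈ 1.765

At s = 0 each factor (s + a) contributes a and each (s^2 + bs + c) contributes c.
T(0) = 15·(4) / ((34)) = 60/34 = 30/17.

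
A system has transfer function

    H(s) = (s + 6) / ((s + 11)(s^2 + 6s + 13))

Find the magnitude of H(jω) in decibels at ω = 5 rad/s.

Substitute s = j5: numerator = 6 + j5, denominator = -282 + j270.
|H(j5)| = |6 + j5| / |-282 + j270| = 7.8102 / 390.42 ≈ 0.02000.
In decibels: 20·log₁₀(0.02000) ≈ -34.0 dB.

|H(j5)|_dB ≈ -34.0 dB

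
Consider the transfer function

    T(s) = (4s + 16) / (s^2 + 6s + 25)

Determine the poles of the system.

The poles are the roots of the denominator s^2 + 6s + 25 = 0.
Using the quadratic formula: s = (-6 ± √(-64))/2 = -3 ± 4j.

s = -3 + 4j, -3 - 4j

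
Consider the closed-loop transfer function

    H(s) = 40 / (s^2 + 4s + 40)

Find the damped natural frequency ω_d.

ω_d = 6 rad/s

Comparing s^2 + 4s + 40 to s^2 + 2ζωₙs + ωₙ²: ωₙ = √40 ≈ 6.325 rad/s and ζ = 4/(2·√40) ≈ 0.3162.
ζωₙ = 4/2 = 2, so ω_d = ωₙ√(1−ζ²) = √(ωₙ² − (ζωₙ)²) = √(40 − 2²) = √36 = 6 rad/s.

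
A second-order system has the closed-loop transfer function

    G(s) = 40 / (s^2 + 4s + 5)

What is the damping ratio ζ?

Compare the denominator to the standard form s^2 + 2ζωₙs + ωₙ².
ωₙ² = 5, so ωₙ = √5 ≈ 2.236 rad/s.
2ζωₙ = 4, so ζ = 4/(2·√5) ≈ 0.8944.
With ζ = 0.8944 the response is underdamped.

ζ ≈ 0.8944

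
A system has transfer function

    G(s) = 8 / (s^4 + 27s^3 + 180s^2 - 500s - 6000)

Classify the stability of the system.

The denominator s^4 + 27s^3 + 180s^2 - 500s - 6000 factors as (s + 10)^2(s - 5)(s + 12), giving poles at s = -10, 5, -12, -10.
Since the pole(s) at s = 5 lie in the right half-plane, the system is unstable.

unstable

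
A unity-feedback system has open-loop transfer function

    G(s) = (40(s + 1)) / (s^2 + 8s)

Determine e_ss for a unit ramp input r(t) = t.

G(s) has one pole at the origin.
This is a Type 1 system. Kv = lim_{s→0} s·G(s) = 40/8 = 5.
e_ss = 1/Kv = 1/(5) = 1/5 ≈ 0.2000.

e_ss = 0.2000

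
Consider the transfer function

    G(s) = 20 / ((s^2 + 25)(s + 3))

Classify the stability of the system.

marginally stable

The poles can be read from the denominator factors: s = 5j, -5j, -3.
Since the simple pole(s) at s = 5j, -5j lie on the jω-axis with none in the right half-plane, the system is marginally stable.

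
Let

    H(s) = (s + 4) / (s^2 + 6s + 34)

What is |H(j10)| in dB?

Substitute s = j10: numerator = 4 + j10, denominator = -66 + j60.
|H(j10)| = |4 + j10| / |-66 + j60| = 10.770 / 89.196 ≈ 0.1207.
In decibels: 20·log₁₀(0.1207) ≈ -18.4 dB.

|H(j10)|_dB ≈ -18.4 dB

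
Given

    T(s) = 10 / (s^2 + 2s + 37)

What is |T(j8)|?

|T(j8)| ≈ 0.3186

Substitute s = j8: numerator = 10, denominator = -27 + j16.
|T(j8)| = |10| / |-27 + j16| = 10 / 31.385 ≈ 0.3186.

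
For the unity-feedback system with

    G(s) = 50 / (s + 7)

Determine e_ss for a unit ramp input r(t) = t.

e_ss = ∞

G(s) has no poles at the origin.
This is a Type 0 system; Kv = lim_{s→0} s·G(s) = 0, so the steady-state error for a ramp input is infinite.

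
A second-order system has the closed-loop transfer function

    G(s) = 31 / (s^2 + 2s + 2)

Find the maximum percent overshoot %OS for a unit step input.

Comparing s^2 + 2s + 2 to s^2 + 2ζωₙs + ωₙ²: ωₙ = √2 ≈ 1.414 rad/s and ζ = 2/(2·√2) ≈ 0.7071.
%OS = 100·exp(−πζ/√(1−ζ²)) = 100·exp(−π·0.7071/√(1−0.7071²)) ≈ 4.32%.

%OS ≈ 4.32%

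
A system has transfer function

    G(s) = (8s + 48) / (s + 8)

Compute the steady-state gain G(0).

Set s = 0: G(0) = (48) / (8) = 6.

G(0) = 6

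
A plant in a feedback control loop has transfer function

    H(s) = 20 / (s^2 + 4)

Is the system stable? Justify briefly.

The denominator s^2 + 4 factors as (s^2 + 4), giving poles at s = ±2j.
Since the simple pole(s) at s = 2j, -2j lie on the jω-axis with none in the right half-plane, the system is marginally stable.

marginally stable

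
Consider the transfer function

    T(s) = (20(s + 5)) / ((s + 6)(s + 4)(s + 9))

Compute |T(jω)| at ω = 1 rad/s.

|T(j1)| ≈ 0.4490

Substitute s = j1: numerator = 100 + j20, denominator = 197 + j113.
|T(j1)| = |100 + j20| / |197 + j113| = 101.98 / 227.11 ≈ 0.4490.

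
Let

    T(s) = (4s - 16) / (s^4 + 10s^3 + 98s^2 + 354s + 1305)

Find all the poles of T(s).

The poles are the roots of the denominator s^4 + 10s^3 + 98s^2 + 354s + 1305 = 0.
No real roots exist; factor into two real quadratics: (s^2 + 6s + 45)(s^2 + 4s + 29) = 0.
Each quadratic gives a conjugate pair via the quadratic formula.

s = -3 ± 6j, -2 ± 5j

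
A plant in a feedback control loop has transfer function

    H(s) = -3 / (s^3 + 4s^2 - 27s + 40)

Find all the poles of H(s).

The poles are the roots of the denominator s^3 + 4s^2 - 27s + 40 = 0.
Trying s = -8: the polynomial evaluates to 0, so (s + 8) is a factor.
Dividing out leaves s^2 - 4s + 5 = 0.
The quadratic formula then gives s = 2 ± 1j.

s = 2 ± j, -8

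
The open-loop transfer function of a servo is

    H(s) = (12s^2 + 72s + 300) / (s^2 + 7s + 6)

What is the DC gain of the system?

Set s = 0: H(0) = (300) / (6) = 50.

H(0) = 50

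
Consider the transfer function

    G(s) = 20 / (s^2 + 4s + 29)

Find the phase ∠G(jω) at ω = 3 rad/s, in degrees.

∠G(j3) ≈ -30.96°

At s = j3: numerator = 20, denominator = 20 + j12.
∠G = ∠num − ∠den = 0° − (30.964°) = -30.96°.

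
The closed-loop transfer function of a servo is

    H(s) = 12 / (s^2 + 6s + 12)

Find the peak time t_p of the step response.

t_p ≈ 1.814 s

Comparing s^2 + 6s + 12 to s^2 + 2ζωₙs + ωₙ²: ωₙ = √12 ≈ 3.464 rad/s and ζ = 6/(2·√12) ≈ 0.8660.
ζωₙ = 6/2 = 3, so ω_d = ωₙ√(1−ζ²) = √(ωₙ² − (ζωₙ)²) = √(12 − 3²) = √3 ≈ 1.732 rad/s.
t_p = π/ω_d = π/1.732 ≈ 1.814 s.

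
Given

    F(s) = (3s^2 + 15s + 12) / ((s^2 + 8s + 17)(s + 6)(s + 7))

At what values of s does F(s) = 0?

Set the numerator to zero: 3s^2 + 15s + 12 = 0, i.e. 3·(s^2 + 5s + 4) = 0.
Factoring: (s + 1)(s + 4) = 0.

s = -1, -4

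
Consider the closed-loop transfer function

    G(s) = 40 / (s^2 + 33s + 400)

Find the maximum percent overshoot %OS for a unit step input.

Comparing s^2 + 33s + 400 to s^2 + 2ζωₙs + ωₙ²: ωₙ = 20 rad/s and ζ = 33/(2·20) = 0.825.
%OS = 100·exp(−πζ/√(1−ζ²)) = 100·exp(−π·0.825/√(1−0.825²)) ≈ 1.02%.

%OS ≈ 1.02%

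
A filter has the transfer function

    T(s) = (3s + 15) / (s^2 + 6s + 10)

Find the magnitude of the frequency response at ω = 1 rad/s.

|T(j1)| ≈ 1.414

Substitute s = j1: numerator = 15 + j3, denominator = 9 + j6.
|T(j1)| = |15 + j3| / |9 + j6| = 15.297 / 10.817 ≈ 1.414.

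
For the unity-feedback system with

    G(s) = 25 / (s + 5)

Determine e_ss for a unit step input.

e_ss = 0.1667

G(s) has no poles at the origin.
This is a Type 0 system. Kp = lim_{s→0} G(s) = 25/5 = 5.
e_ss = 1/(1 + Kp) = 1/(1 + 5) = 1/6 ≈ 0.1667.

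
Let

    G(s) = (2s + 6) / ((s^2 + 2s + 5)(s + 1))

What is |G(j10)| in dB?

|G(j10)|_dB ≈ -33.4 dB

Substitute s = j10: numerator = 6 + j20, denominator = -295 - j930.
|G(j10)| = |6 + j20| / |-295 - j930| = 20.881 / 975.67 ≈ 0.02140.
In decibels: 20·log₁₀(0.02140) ≈ -33.4 dB.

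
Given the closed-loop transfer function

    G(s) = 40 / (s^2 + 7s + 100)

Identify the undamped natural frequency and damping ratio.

ωₙ = 10 rad/s, ζ = 0.35

Compare the denominator to the standard form s^2 + 2ζωₙs + ωₙ².
ωₙ² = 100, so ωₙ = 10 rad/s.
2ζωₙ = 7, so ζ = 7/(2·10) = 0.35.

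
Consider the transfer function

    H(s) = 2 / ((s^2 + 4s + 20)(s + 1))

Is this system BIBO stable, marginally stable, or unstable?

The poles can be read from the denominator factors: s = -2 ± 4j, -1.
Since all poles lie strictly in the left half-plane, the system is stable.

stable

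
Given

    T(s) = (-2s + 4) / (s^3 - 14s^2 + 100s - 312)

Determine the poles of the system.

The poles are the roots of the denominator s^3 - 14s^2 + 100s - 312 = 0.
Trying s = 6: the polynomial evaluates to 0, so (s - 6) is a factor.
Dividing out leaves s^2 - 8s + 52 = 0.
The quadratic formula then gives s = 4 ± 6j.

s = 4 + 6j, 4 - 6j, 6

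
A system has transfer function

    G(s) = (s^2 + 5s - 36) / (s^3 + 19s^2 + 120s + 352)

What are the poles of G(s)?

The poles are the roots of the denominator s^3 + 19s^2 + 120s + 352 = 0.
Trying s = -11: the polynomial evaluates to 0, so (s + 11) is a factor.
Dividing out leaves s^2 + 8s + 32 = 0.
The quadratic formula then gives s = -4 ± 4j.

s = -4 ± 4j, -11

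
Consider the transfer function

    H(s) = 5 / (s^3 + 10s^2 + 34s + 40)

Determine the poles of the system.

The poles are the roots of the denominator s^3 + 10s^2 + 34s + 40 = 0.
Trying s = -4: the polynomial evaluates to 0, so (s + 4) is a factor.
Dividing out leaves s^2 + 6s + 10 = 0.
The quadratic formula then gives s = -3 ± 1j.

s = -3 ± j, -4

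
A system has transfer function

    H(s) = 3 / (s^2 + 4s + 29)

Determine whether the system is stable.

stable

The denominator s^2 + 4s + 29 factors as (s^2 + 4s + 29), giving poles at s = -2 + 5j, -2 - 5j.
Since all poles lie strictly in the left half-plane, the system is stable.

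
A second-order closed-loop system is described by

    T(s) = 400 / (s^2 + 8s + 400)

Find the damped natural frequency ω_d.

ω_d ≈ 19.60 rad/s

Comparing s^2 + 8s + 400 to s^2 + 2ζωₙs + ωₙ²: ωₙ = 20 rad/s and ζ = 8/(2·20) = 0.2.
ζωₙ = 8/2 = 4, so ω_d = ωₙ√(1−ζ²) = √(ωₙ² − (ζωₙ)²) = √(400 − 4²) = √384 ≈ 19.60 rad/s.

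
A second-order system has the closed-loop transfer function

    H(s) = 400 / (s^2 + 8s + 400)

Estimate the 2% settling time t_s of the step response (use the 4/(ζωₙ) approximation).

Comparing s^2 + 8s + 400 to s^2 + 2ζωₙs + ωₙ²: ωₙ = 20 rad/s and ζ = 8/(2·20) = 0.2.
ζωₙ = 8/2 = 4, so t_s ≈ 4/(ζωₙ) = 4/4 = 1 s.

t_s ≈ 1 s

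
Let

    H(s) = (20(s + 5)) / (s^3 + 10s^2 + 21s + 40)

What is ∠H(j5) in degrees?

At s = j5: numerator = 100 + j100, denominator = -210 - j20.
∠H = ∠num − ∠den = 45° − (-174.56°) = 219.6°, which wraps to -140.4°.

∠H(j5) ≈ -140.4°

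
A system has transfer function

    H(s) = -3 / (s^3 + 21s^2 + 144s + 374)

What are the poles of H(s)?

s = -5 ± 3j, -11

The poles are the roots of the denominator s^3 + 21s^2 + 144s + 374 = 0.
Trying s = -11: the polynomial evaluates to 0, so (s + 11) is a factor.
Dividing out leaves s^2 + 10s + 34 = 0.
The quadratic formula then gives s = -5 ± 3j.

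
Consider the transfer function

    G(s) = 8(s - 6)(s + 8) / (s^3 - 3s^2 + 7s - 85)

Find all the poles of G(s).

The poles are the roots of the denominator s^3 - 3s^2 + 7s - 85 = 0.
Trying s = 5: the polynomial evaluates to 0, so (s - 5) is a factor.
Dividing out leaves s^2 + 2s + 17 = 0.
The quadratic formula then gives s = -1 ± 4j.

s = -1 ± 4j, 5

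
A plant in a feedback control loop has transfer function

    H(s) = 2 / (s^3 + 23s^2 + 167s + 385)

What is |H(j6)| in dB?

Substitute s = j6: numerator = 2, denominator = -443 + j786.
|H(j6)| = |2| / |-443 + j786| = 2 / 902.24 ≈ 0.002217.
In decibels: 20·log₁₀(0.002217) ≈ -53.1 dB.

|H(j6)|_dB ≈ -53.1 dB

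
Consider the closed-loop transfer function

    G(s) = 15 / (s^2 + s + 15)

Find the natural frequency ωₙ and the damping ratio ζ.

Compare the denominator to the standard form s^2 + 2ζωₙs + ωₙ².
ωₙ² = 15, so ωₙ = √15 ≈ 3.873 rad/s.
2ζωₙ = 1, so ζ = 1/(2·√15) ≈ 0.1291.

ωₙ ≈ 3.873 rad/s, ζ ≈ 0.1291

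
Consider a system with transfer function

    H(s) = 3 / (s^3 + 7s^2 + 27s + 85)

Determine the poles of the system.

The poles are the roots of the denominator s^3 + 7s^2 + 27s + 85 = 0.
Trying s = -5: the polynomial evaluates to 0, so (s + 5) is a factor.
Dividing out leaves s^2 + 2s + 17 = 0.
The quadratic formula then gives s = -1 ± 4j.

s = -1 ± 4j, -5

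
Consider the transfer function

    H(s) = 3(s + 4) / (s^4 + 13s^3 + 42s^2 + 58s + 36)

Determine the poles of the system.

s = -2, -1 ± j, -9

The poles are the roots of the denominator s^4 + 13s^3 + 42s^2 + 58s + 36 = 0.
Trying s = -2: the polynomial evaluates to 0, so (s + 2) is a factor.
Dividing out leaves s^3 + 11s^2 + 20s + 18 = 0.
This factors further as (s^2 + 2s + 2)(s + 9) = 0.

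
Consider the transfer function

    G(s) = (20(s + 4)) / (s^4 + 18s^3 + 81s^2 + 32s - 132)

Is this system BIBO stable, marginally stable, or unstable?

The denominator s^4 + 18s^3 + 81s^2 + 32s - 132 factors as (s + 2)(s + 6)(s - 1)(s + 11), giving poles at s = -2, -6, 1, -11.
Since the pole(s) at s = 1 lie in the right half-plane, the system is unstable.

unstable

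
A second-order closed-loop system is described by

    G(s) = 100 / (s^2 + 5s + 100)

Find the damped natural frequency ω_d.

ω_d ≈ 9.682 rad/s

Comparing s^2 + 5s + 100 to s^2 + 2ζωₙs + ωₙ²: ωₙ = 10 rad/s and ζ = 5/(2·10) = 0.25.
ζωₙ = 5/2 = 2.5, so ω_d = ωₙ√(1−ζ²) = √(ωₙ² − (ζωₙ)²) = √(100 − 2.5²) = √93.75 ≈ 9.682 rad/s.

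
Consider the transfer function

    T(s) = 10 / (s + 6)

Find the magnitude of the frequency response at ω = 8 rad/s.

|T(j8)| = 1

Substitute s = j8: numerator = 10, denominator = 6 + j8.
|T(j8)| = |10| / |6 + j8| = 10 / 10 = 1.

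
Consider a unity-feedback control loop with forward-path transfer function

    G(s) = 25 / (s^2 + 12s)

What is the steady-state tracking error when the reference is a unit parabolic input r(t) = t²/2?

e_ss = ∞

G(s) has one pole at the origin.
This is a Type 1 system; Ka = lim_{s→0} s^2·G(s) = 0, so the steady-state error for a parabola input is infinite.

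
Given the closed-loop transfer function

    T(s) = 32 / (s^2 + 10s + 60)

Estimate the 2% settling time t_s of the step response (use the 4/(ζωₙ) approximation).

t_s ≈ 0.8000 s

Comparing s^2 + 10s + 60 to s^2 + 2ζωₙs + ωₙ²: ωₙ = √60 ≈ 7.746 rad/s and ζ = 10/(2·√60) ≈ 0.6455.
ζωₙ = 10/2 = 5, so t_s ≈ 4/(ζωₙ) = 4/5 = 0.8000 s.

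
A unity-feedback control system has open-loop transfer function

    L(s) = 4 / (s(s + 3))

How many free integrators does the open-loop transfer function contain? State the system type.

Type 1

The denominator has 1 factor of s at the origin (free integrator), so this is a Type 1 system.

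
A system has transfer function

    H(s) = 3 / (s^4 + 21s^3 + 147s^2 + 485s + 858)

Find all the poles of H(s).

s = -2 ± 3j, -6, -11

The poles are the roots of the denominator s^4 + 21s^3 + 147s^2 + 485s + 858 = 0.
Trying s = -6: the polynomial evaluates to 0, so (s + 6) is a factor.
Dividing out leaves s^3 + 15s^2 + 57s + 143 = 0.
This factors further as (s^2 + 4s + 13)(s + 11) = 0.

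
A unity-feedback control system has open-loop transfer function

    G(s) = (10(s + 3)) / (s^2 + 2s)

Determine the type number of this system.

The denominator has 1 factor of s at the origin (free integrator), so this is a Type 1 system.

Type 1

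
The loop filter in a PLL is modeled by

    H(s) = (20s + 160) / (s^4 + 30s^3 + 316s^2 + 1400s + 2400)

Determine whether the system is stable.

The denominator s^4 + 30s^3 + 316s^2 + 1400s + 2400 factors as (s + 10)(s^2 + 8s + 20)(s + 12), giving poles at s = -10, -4 ± 2j, -12.
Since all poles lie strictly in the left half-plane, the system is stable.

stable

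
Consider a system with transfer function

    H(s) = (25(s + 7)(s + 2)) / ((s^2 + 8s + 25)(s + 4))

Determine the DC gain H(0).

At s = 0 each factor (s + a) contributes a and each (s^2 + bs + c) contributes c.
H(0) = 25·(7) · (2) / ((25) · (4)) = 350/100 = 7/2.

H(0) = 7/2 ≈ 3.500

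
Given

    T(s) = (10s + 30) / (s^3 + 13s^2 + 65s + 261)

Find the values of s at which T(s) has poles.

The poles are the roots of the denominator s^3 + 13s^2 + 65s + 261 = 0.
Trying s = -9: the polynomial evaluates to 0, so (s + 9) is a factor.
Dividing out leaves s^2 + 4s + 29 = 0.
The quadratic formula then gives s = -2 ± 5j.

s = -2 ± 5j, -9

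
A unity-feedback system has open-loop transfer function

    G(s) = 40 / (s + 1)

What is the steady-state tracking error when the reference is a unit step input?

G(s) has no poles at the origin.
This is a Type 0 system. Kp = lim_{s→0} G(s) = 40/1.
e_ss = 1/(1 + Kp) = 1/(1 + 40) = 1/41 ≈ 0.02439.

e_ss = 0.02439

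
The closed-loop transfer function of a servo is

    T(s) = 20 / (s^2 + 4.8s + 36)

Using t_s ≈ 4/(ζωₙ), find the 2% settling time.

t_s ≈ 1.667 s

Comparing s^2 + 4.8s + 36 to s^2 + 2ζωₙs + ωₙ²: ωₙ = 6 rad/s and ζ = 4.8/(2·6) = 0.4.
ζωₙ = 4.8/2 = 2.4, so t_s ≈ 4/(ζωₙ) = 4/2.4 ≈ 1.667 s.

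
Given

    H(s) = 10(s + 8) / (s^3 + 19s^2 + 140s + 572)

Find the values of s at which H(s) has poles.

The poles are the roots of the denominator s^3 + 19s^2 + 140s + 572 = 0.
Trying s = -11: the polynomial evaluates to 0, so (s + 11) is a factor.
Dividing out leaves s^2 + 8s + 52 = 0.
The quadratic formula then gives s = -4 ± 6j.

s = -4 + 6j, -4 - 6j, -11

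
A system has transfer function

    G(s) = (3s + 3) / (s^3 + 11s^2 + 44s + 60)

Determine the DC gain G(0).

G(0) = 1/20 ≈ 0.05000

Set s = 0: G(0) = (3) / (60) = 1/20.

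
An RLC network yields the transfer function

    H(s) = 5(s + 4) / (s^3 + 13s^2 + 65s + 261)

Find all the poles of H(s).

s = -2 + 5j, -2 - 5j, -9

The poles are the roots of the denominator s^3 + 13s^2 + 65s + 261 = 0.
Trying s = -9: the polynomial evaluates to 0, so (s + 9) is a factor.
Dividing out leaves s^2 + 4s + 29 = 0.
The quadratic formula then gives s = -2 ± 5j.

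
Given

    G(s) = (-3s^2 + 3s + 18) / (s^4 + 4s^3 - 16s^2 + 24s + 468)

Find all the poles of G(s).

The poles are the roots of the denominator s^4 + 4s^3 - 16s^2 + 24s + 468 = 0.
No real roots exist; factor into two real quadratics: (s^2 - 6s + 18)(s^2 + 10s + 26) = 0.
Each quadratic gives a conjugate pair via the quadratic formula.

s = 3 + 3j, 3 - 3j, -5 + j, -5 - j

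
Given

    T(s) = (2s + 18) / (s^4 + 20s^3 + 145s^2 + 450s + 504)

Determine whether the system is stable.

The denominator s^4 + 20s^3 + 145s^2 + 450s + 504 factors as (s + 3)(s + 4)(s + 6)(s + 7), giving poles at s = -3, -4, -6, -7.
Since all poles lie strictly in the left half-plane, the system is stable.

stable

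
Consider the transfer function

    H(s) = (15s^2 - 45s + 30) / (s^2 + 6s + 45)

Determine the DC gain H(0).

Set s = 0: H(0) = (30) / (45) = 2/3.

H(0) = 2/3 ≈ 0.6667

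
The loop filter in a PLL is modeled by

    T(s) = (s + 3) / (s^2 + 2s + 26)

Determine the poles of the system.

The poles are the roots of the denominator s^2 + 2s + 26 = 0.
Using the quadratic formula: s = (-2 ± √(-100))/2 = -1 ± 5j.

s = -1 + 5j, -1 - 5j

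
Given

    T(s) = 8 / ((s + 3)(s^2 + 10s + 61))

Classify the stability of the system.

The poles can be read from the denominator factors: s = -3, -5 ± 6j.
Since all poles lie strictly in the left half-plane, the system is stable.

stable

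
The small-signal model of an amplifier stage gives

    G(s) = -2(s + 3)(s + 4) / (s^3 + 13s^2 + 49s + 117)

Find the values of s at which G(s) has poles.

s = -2 + 3j, -2 - 3j, -9

The poles are the roots of the denominator s^3 + 13s^2 + 49s + 117 = 0.
Trying s = -9: the polynomial evaluates to 0, so (s + 9) is a factor.
Dividing out leaves s^2 + 4s + 13 = 0.
The quadratic formula then gives s = -2 ± 3j.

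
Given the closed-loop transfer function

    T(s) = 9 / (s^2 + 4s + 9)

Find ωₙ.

Compare the denominator to the standard form s^2 + 2ζωₙs + ωₙ².
ωₙ² = 9, so ωₙ = 3 rad/s.

ωₙ = 3 rad/s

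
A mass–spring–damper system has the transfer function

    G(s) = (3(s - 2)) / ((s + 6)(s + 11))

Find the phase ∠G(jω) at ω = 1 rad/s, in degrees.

At s = j1: numerator = -6 + j3, denominator = 65 + j17.
∠G = ∠num − ∠den = 153.43° − (14.657°) = 138.8°.

∠G(j1) ≈ 138.8°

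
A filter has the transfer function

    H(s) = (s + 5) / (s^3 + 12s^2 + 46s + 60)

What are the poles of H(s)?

The poles are the roots of the denominator s^3 + 12s^2 + 46s + 60 = 0.
Trying s = -6: the polynomial evaluates to 0, so (s + 6) is a factor.
Dividing out leaves s^2 + 6s + 10 = 0.
The quadratic formula then gives s = -3 ± 1j.

s = -3 + j, -3 - j, -6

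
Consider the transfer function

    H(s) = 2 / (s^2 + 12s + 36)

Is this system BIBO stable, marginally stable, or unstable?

The denominator s^2 + 12s + 36 factors as (s + 6)^2, giving poles at s = -6, -6.
Since all poles lie strictly in the left half-plane, the system is stable.

stable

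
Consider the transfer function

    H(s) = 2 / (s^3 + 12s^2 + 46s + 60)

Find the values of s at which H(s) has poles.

s = -3 ± j, -6

The poles are the roots of the denominator s^3 + 12s^2 + 46s + 60 = 0.
Trying s = -6: the polynomial evaluates to 0, so (s + 6) is a factor.
Dividing out leaves s^2 + 6s + 10 = 0.
The quadratic formula then gives s = -3 ± 1j.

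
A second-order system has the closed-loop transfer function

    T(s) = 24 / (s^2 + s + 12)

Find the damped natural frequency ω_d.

Comparing s^2 + s + 12 to s^2 + 2ζωₙs + ωₙ²: ωₙ = √12 ≈ 3.464 rad/s and ζ = 1/(2·√12) ≈ 0.1443.
ζωₙ = 1/2 = 0.5, so ω_d = ωₙ√(1−ζ²) = √(ωₙ² − (ζωₙ)²) = √(12 − 0.5²) = √11.75 ≈ 3.428 rad/s.

ω_d ≈ 3.428 rad/s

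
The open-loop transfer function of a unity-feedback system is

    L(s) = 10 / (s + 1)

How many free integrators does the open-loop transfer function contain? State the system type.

The denominator has no factor of s at the origin — no free integrator — so this is a Type 0 system.

Type 0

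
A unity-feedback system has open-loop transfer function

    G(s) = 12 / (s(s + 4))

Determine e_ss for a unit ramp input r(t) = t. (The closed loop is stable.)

G(s) has one pole at the origin.
This is a Type 1 system. Kv = lim_{s→0} s·G(s) = 12/4 = 3.
e_ss = 1/Kv = 1/(3) = 1/3 ≈ 0.3333.

e_ss = 0.3333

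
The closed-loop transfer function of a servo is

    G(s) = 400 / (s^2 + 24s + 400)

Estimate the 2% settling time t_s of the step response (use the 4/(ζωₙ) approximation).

t_s ≈ 0.3333 s

Comparing s^2 + 24s + 400 to s^2 + 2ζωₙs + ωₙ²: ωₙ = 20 rad/s and ζ = 24/(2·20) = 0.6.
ζωₙ = 24/2 = 12, so t_s ≈ 4/(ζωₙ) = 4/12 ≈ 0.3333 s.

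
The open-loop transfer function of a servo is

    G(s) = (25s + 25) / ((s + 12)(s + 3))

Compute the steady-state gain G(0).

G(0) = 25/36 ≈ 0.6944

Set s = 0: G(0) = (25) / (36) = 25/36.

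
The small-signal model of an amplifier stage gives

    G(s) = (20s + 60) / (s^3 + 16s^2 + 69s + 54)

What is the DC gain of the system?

Set s = 0: G(0) = (60) / (54) = 10/9.

G(0) = 10/9 ≈ 1.111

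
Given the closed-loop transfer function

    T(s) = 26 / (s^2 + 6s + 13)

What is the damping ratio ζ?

Compare the denominator to the standard form s^2 + 2ζωₙs + ωₙ².
ωₙ² = 13, so ωₙ = √13 ≈ 3.606 rad/s.
2ζωₙ = 6, so ζ = 6/(2·√13) ≈ 0.8321.

ζ ≈ 0.8321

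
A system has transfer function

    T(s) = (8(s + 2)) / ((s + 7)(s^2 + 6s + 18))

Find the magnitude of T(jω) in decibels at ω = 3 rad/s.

|T(j3)|_dB ≈ -14.5 dB

Substitute s = j3: numerator = 16 + j24, denominator = 9 + j153.
|T(j3)| = |16 + j24| / |9 + j153| = 28.844 / 153.26 ≈ 0.1882.
In decibels: 20·log₁₀(0.1882) ≈ -14.5 dB.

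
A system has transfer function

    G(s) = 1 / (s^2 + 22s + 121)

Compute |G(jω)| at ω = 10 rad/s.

Substitute s = j10: numerator = 1, denominator = 21 + j220.
|G(j10)| = |1| / |21 + j220| = 1 / 221 ≈ 0.004525.

|G(j10)| ≈ 0.004525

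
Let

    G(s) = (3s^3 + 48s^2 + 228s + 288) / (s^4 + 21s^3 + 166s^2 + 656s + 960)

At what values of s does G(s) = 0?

Set the numerator to zero: 3s^3 + 48s^2 + 228s + 288 = 0, i.e. 3·(s^3 + 16s^2 + 76s + 96) = 0.
Factoring: (s + 6)(s + 8)(s + 2) = 0.

s = -6, -8, -2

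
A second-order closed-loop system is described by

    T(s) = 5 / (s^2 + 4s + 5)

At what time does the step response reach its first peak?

Comparing s^2 + 4s + 5 to s^2 + 2ζωₙs + ωₙ²: ωₙ = √5 ≈ 2.236 rad/s and ζ = 4/(2·√5) ≈ 0.8944.
ζωₙ = 4/2 = 2, so ω_d = ωₙ√(1−ζ²) = √(ωₙ² − (ζωₙ)²) = √(5 − 2²) = √1 = 1 rad/s.
t_p = π/ω_d = π/1 ≈ 3.142 s.

t_p ≈ 3.142 s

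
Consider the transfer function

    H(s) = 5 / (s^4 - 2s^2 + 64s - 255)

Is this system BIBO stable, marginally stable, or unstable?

The denominator s^4 - 2s^2 + 64s - 255 factors as (s^2 - 2s + 17)(s - 3)(s + 5), giving poles at s = 1 + 4j, 1 - 4j, 3, -5.
Since the pole(s) at s = 1 + 4j, 1 - 4j, 3 lie in the right half-plane, the system is unstable.

unstable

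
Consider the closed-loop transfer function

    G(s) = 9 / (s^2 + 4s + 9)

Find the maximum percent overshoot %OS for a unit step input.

Comparing s^2 + 4s + 9 to s^2 + 2ζωₙs + ωₙ²: ωₙ = 3 rad/s and ζ = 4/(2·3) ≈ 0.6667.
%OS = 100·exp(−πζ/√(1−ζ²)) = 100·exp(−π·0.6667/√(1−0.6667²)) ≈ 6.02%.

%OS ≈ 6.02%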